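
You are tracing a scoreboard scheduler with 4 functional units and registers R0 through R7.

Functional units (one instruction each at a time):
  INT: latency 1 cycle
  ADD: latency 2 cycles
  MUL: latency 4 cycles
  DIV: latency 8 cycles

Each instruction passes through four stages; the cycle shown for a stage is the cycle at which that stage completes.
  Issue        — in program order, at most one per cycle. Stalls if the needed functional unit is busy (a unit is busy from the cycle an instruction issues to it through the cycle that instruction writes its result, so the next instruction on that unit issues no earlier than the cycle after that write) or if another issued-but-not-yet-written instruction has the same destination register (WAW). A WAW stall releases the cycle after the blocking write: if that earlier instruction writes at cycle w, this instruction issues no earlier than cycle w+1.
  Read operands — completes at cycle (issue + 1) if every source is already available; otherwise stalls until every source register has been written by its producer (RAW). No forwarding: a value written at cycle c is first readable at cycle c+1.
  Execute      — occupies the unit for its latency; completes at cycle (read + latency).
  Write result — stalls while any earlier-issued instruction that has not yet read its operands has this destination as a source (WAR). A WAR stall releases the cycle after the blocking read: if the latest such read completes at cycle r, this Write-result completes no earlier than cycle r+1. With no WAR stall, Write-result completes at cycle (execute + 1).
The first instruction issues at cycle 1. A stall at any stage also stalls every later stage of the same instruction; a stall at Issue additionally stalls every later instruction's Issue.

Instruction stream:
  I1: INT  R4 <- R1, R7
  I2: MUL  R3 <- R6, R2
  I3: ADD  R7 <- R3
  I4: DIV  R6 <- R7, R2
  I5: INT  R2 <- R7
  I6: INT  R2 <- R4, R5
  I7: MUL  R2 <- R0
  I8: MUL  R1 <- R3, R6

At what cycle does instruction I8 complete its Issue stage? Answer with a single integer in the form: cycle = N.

t=1  I1 dispatched to INT
t=2  I1 operands ready, I2 dispatched to MUL
t=3  I1 complete, I2 operands ready, I3 dispatched to ADD
t=4  R4←I1, I4 dispatched to DIV
t=5  I5 dispatched to INT
t=7  I2 complete
t=8  R3←I2
t=9  I3 operands ready
t=11  I3 complete
t=12  R7←I3
t=13  I4 operands ready, I5 operands ready
t=14  I5 complete
t=15  R2←I5
t=16  I6 dispatched to INT
t=17  I6 operands ready
t=18  I6 complete
t=19  R2←I6
t=20  I7 dispatched to MUL
t=21  I4 complete, I7 operands ready
t=22  R6←I4
t=25  I7 complete
t=26  R2←I7
t=27  I8 dispatched to MUL
t=28  I8 operands ready
t=32  I8 complete
t=33  R1←I8

cycle = 27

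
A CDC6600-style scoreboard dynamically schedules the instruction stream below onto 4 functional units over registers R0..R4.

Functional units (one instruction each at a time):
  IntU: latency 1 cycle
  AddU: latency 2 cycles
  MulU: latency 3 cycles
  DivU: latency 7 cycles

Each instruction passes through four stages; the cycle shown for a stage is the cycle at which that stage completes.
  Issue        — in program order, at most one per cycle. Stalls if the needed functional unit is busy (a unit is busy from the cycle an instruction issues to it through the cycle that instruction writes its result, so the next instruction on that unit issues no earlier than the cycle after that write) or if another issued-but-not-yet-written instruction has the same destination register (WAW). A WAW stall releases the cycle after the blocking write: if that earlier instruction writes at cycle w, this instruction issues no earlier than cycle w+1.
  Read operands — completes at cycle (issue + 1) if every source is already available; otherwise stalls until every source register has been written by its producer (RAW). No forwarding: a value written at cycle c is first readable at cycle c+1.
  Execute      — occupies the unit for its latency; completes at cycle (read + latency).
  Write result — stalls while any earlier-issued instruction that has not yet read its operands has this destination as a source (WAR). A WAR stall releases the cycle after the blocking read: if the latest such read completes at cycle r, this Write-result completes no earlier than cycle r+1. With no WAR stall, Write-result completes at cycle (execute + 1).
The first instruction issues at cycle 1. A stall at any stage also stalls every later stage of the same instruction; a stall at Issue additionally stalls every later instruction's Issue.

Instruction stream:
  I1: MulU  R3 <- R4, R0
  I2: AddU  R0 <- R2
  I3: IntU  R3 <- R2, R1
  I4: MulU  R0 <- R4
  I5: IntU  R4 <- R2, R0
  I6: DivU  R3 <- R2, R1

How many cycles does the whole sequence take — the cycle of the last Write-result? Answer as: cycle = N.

cycle = 21

t=1  I1 issues→MulU
t=2  I1 reads; I2 issues→AddU
t=3  I2 reads
t=5  I1 exec-done; I2 exec-done
t=6  I1 writes R3; I2 writes R0
t=7  I3 issues→IntU
t=8  I3 reads; I4 issues→MulU
t=9  I3 exec-done; I4 reads
t=10  I3 writes R3
t=11  I5 issues→IntU
t=12  I4 exec-done; I6 issues→DivU
t=13  I4 writes R0; I6 reads
t=14  I5 reads
t=15  I5 exec-done
t=16  I5 writes R4
t=20  I6 exec-done
t=21  I6 writes R3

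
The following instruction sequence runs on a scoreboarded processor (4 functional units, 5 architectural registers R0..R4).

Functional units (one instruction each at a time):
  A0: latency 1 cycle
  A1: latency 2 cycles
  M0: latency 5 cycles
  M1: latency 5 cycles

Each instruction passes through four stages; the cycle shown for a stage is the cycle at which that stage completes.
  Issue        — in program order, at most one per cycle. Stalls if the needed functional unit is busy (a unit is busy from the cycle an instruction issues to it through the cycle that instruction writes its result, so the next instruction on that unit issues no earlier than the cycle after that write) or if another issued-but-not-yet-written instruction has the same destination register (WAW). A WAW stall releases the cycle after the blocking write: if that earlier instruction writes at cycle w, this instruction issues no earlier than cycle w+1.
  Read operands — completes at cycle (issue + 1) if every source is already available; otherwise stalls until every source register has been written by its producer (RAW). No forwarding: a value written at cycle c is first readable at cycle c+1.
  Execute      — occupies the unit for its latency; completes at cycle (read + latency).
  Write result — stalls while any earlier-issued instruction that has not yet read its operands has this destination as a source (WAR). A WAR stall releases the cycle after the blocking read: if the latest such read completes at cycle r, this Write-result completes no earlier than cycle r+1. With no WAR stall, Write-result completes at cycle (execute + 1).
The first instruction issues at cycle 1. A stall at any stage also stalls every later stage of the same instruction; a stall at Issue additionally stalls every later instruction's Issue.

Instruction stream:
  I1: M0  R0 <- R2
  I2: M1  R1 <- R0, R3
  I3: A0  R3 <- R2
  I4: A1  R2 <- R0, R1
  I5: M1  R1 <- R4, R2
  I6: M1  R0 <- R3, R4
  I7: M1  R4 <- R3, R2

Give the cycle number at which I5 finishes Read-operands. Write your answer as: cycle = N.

cycle = 20

c1: I1→M0
c2: I1 RO; I2→M1
c3: I3→A0
c4: I3 RO; I4→A1
c5: I3 EX
c7: I1 EX
c8: I1 WR R0
c9: I2 RO
c10: I3 WR R3
c14: I2 EX
c15: I2 WR R1
c16: I4 RO; I5→M1
c18: I4 EX
c19: I4 WR R2
c20: I5 RO
c25: I5 EX
c26: I5 WR R1
c27: I6→M1
c28: I6 RO
c33: I6 EX
c34: I6 WR R0
c35: I7→M1
c36: I7 RO
c41: I7 EX
c42: I7 WR R4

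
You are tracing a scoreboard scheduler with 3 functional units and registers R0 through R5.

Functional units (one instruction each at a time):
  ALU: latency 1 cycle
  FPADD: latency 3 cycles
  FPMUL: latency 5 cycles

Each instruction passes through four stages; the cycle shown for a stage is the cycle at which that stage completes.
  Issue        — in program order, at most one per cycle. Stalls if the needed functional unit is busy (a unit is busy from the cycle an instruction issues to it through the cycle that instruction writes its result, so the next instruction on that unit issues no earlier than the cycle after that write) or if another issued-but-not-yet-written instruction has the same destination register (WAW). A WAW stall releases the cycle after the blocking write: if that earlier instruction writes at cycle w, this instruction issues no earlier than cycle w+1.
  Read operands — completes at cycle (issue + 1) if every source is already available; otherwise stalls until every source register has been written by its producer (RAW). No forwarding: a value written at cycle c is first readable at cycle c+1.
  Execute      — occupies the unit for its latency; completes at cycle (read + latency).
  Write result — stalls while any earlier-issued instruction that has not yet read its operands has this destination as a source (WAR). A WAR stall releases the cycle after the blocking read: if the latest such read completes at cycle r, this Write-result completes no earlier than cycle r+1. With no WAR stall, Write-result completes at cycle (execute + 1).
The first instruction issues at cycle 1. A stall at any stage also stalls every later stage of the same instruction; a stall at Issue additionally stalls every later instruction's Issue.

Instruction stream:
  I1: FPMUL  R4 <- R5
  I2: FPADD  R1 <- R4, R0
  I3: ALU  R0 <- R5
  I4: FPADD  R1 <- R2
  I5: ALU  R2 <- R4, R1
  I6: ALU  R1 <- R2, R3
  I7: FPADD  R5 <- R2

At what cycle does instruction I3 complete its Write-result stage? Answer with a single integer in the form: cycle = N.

cycle = 10

1) issue 1, read 2, done 7, write 8
2) issue 2, read 9, done 12, write 13  <RAW R4: wait I1 write@8>
3) issue 3, read 4, done 5, write 10  <WAR R0: wait I2 read@9>
4) issue 14, read 15, done 18, write 19  <struct: FPADD busy until I2 writes@13>
5) issue 15, read 20, done 21, write 22  <RAW R1: wait I4 write@19>
6) issue 23, read 24, done 25, write 26  <struct: ALU busy until I5 writes@22>
7) issue 24, read 25, done 28, write 29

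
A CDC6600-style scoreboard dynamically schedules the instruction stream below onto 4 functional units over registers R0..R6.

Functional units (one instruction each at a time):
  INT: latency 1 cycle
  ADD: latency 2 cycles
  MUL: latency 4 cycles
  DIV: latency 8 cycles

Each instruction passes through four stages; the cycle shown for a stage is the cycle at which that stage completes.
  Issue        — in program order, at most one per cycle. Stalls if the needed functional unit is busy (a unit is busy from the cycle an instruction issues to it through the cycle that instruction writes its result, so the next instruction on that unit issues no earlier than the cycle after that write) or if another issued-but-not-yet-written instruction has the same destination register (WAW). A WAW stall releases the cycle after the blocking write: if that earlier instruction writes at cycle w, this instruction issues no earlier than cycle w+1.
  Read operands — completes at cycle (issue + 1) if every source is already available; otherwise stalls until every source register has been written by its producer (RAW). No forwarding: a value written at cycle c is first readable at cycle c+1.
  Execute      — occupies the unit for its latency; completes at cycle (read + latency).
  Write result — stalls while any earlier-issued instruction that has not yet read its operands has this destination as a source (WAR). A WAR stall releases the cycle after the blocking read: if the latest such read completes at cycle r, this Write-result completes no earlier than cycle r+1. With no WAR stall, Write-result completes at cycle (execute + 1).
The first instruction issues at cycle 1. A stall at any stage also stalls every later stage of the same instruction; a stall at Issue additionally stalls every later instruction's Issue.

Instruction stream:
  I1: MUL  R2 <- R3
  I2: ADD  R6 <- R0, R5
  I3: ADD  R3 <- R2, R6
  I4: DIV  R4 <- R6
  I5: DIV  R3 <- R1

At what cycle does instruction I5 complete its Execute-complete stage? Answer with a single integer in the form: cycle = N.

cycle = 28

[1] I1 issues→MUL
[2] I1 reads, I2 issues→ADD
[3] I2 reads
[5] I2 exec-done
[6] I1 exec-done, I2 writes R6
[7] I1 writes R2, I3 issues→ADD
[8] I3 reads, I4 issues→DIV
[9] I4 reads
[10] I3 exec-done
[11] I3 writes R3
[17] I4 exec-done
[18] I4 writes R4
[19] I5 issues→DIV
[20] I5 reads
[28] I5 exec-done
[29] I5 writes R3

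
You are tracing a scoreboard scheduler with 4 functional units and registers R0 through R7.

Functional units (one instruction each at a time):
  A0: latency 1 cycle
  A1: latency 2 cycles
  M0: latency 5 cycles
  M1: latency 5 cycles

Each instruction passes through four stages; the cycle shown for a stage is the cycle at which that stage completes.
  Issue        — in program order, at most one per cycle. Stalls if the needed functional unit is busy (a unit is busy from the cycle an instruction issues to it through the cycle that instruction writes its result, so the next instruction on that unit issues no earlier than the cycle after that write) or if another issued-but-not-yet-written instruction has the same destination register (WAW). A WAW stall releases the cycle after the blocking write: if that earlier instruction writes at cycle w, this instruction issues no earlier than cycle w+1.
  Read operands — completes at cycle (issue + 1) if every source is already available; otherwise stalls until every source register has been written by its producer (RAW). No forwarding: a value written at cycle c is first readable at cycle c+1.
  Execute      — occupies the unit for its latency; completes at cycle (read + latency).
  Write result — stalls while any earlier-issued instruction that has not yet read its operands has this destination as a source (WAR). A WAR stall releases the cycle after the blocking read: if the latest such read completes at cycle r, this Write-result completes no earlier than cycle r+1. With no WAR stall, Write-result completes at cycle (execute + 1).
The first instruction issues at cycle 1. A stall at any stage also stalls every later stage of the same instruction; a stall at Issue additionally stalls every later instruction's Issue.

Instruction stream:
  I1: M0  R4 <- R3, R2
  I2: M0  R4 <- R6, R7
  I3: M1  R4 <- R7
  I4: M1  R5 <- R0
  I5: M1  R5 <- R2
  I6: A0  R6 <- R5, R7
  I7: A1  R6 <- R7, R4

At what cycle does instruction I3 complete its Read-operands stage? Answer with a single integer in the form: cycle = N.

I1 -> (1, 2, 7, 8)
I2 -> (9, 10, 15, 16)  // struct: M0 busy until I1 writes@8
I3 -> (17, 18, 23, 24)  // WAW R4: wait I2 write@16
I4 -> (25, 26, 31, 32)  // struct: M1 busy until I3 writes@24
I5 -> (33, 34, 39, 40)  // struct: M1 busy until I4 writes@32
I6 -> (34, 41, 42, 43)  // RAW R5: wait I5 write@40
I7 -> (44, 45, 47, 48)  // WAW R6: wait I6 write@43

cycle = 18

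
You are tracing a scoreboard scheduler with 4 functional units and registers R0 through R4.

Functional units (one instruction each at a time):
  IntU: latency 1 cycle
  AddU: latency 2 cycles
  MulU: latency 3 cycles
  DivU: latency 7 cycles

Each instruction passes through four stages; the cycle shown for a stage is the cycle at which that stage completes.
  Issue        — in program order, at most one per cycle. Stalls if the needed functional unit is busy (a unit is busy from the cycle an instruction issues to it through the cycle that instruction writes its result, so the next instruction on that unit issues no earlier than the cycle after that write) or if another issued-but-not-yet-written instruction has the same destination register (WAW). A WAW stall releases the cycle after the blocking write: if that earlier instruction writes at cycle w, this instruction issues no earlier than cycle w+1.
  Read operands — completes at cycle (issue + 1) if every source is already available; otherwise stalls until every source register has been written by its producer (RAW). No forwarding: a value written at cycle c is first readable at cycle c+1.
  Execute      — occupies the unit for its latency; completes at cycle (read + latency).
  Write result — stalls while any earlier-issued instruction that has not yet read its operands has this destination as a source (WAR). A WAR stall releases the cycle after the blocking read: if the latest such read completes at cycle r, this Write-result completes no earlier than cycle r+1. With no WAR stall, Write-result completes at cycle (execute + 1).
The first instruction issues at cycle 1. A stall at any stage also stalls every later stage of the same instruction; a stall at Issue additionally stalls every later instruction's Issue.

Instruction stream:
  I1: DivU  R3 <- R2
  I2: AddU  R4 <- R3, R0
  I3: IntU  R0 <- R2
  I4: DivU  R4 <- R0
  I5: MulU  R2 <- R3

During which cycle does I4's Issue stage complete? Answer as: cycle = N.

cycle = 15

t=1  I1 issues→DivU
t=2  I1 reads · I2 issues→AddU
t=3  I3 issues→IntU
t=4  I3 reads
t=5  I3 exec-done
t=9  I1 exec-done
t=10  I1 writes R3
t=11  I2 reads
t=12  I3 writes R0
t=13  I2 exec-done
t=14  I2 writes R4
t=15  I4 issues→DivU
t=16  I4 reads · I5 issues→MulU
t=17  I5 reads
t=20  I5 exec-done
t=21  I5 writes R2
t=23  I4 exec-done
t=24  I4 writes R4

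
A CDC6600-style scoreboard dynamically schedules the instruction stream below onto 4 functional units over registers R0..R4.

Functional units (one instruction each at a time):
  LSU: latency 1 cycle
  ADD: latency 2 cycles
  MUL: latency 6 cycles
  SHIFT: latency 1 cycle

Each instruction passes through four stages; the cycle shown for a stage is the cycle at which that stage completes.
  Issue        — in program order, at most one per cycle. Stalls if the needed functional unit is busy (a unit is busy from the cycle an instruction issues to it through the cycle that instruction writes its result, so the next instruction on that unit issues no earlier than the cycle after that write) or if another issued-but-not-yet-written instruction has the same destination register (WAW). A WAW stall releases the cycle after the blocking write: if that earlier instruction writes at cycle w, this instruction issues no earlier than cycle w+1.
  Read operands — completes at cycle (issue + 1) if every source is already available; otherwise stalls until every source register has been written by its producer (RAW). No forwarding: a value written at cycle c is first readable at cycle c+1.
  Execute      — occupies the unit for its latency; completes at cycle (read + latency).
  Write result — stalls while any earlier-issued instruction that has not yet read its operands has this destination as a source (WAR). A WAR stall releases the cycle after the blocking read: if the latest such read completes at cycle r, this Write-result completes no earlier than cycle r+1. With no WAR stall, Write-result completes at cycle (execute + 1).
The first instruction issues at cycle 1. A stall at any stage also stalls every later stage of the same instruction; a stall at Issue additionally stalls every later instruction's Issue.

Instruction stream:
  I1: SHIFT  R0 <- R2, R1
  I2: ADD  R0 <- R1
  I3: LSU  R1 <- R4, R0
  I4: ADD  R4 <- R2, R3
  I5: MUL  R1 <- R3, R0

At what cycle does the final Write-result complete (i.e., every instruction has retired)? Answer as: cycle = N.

cycle = 21

I1 -> (1, 2, 3, 4)
I2 -> (5, 6, 8, 9)  // WAW R0: wait I1 write@4
I3 -> (6, 10, 11, 12)  // RAW R0: wait I2 write@9
I4 -> (10, 11, 13, 14)  // struct: ADD busy until I2 writes@9
I5 -> (13, 14, 20, 21)  // WAW R1: wait I3 write@12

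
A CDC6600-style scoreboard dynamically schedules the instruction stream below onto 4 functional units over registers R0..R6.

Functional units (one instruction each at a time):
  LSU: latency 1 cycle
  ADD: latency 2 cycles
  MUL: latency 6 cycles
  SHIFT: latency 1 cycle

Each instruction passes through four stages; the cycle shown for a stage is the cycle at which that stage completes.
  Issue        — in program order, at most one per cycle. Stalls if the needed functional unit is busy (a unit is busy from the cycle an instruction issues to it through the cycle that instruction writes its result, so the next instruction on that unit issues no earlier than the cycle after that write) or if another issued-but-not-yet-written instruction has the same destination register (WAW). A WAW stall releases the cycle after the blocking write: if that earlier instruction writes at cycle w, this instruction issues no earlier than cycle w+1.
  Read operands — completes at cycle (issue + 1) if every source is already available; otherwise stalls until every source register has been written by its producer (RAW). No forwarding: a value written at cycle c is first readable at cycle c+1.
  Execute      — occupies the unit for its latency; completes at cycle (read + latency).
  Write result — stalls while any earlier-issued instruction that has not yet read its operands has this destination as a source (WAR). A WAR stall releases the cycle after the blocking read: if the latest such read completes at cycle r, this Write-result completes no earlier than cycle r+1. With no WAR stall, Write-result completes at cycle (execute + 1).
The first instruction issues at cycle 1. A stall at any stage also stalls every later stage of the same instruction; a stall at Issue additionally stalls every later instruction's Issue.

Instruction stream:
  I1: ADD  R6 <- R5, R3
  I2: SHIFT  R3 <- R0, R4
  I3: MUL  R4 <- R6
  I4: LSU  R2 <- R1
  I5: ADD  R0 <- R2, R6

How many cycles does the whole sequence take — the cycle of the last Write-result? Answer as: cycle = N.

[I1] 1/2/4/5
[I2] 2/3/4/5
[I3] 3/6/12/13  (RAW R6: wait I1 write@5)
[I4] 4/5/6/7
[I5] 6/8/10/11  (struct: ADD busy until I1 writes@5; RAW R2: wait I4 write@7)

cycle = 13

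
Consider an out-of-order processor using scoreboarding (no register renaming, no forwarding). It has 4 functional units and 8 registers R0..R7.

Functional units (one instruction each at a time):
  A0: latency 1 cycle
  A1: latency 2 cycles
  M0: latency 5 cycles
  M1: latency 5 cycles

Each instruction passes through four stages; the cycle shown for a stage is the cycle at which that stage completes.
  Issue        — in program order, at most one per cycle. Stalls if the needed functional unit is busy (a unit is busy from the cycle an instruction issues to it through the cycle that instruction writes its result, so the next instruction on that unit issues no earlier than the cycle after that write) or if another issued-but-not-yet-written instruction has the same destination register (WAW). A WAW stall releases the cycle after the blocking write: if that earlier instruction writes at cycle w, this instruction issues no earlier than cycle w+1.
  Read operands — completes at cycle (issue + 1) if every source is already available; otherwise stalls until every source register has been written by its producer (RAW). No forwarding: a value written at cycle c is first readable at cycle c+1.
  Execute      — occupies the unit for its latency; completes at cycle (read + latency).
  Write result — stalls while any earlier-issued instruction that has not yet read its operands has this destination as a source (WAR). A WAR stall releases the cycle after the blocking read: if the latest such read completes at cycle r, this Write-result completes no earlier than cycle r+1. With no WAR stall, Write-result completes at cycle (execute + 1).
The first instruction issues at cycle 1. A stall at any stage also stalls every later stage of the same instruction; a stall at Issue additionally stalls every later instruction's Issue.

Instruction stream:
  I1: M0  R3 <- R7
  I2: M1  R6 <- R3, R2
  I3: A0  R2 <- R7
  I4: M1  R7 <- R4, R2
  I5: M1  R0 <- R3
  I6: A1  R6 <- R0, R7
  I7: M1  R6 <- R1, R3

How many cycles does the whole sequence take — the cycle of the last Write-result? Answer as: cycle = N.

cycle 1: I1 issues→M0
cycle 2: I1 reads | I2 issues→M1
cycle 3: I3 issues→A0
cycle 4: I3 reads
cycle 5: I3 exec-done
cycle 7: I1 exec-done
cycle 8: I1 writes R3
cycle 9: I2 reads
cycle 10: I3 writes R2
cycle 14: I2 exec-done
cycle 15: I2 writes R6
cycle 16: I4 issues→M1
cycle 17: I4 reads
cycle 22: I4 exec-done
cycle 23: I4 writes R7
cycle 24: I5 issues→M1
cycle 25: I5 reads | I6 issues→A1
cycle 30: I5 exec-done
cycle 31: I5 writes R0
cycle 32: I6 reads
cycle 34: I6 exec-done
cycle 35: I6 writes R6
cycle 36: I7 issues→M1
cycle 37: I7 reads
cycle 42: I7 exec-done
cycle 43: I7 writes R6

cycle = 43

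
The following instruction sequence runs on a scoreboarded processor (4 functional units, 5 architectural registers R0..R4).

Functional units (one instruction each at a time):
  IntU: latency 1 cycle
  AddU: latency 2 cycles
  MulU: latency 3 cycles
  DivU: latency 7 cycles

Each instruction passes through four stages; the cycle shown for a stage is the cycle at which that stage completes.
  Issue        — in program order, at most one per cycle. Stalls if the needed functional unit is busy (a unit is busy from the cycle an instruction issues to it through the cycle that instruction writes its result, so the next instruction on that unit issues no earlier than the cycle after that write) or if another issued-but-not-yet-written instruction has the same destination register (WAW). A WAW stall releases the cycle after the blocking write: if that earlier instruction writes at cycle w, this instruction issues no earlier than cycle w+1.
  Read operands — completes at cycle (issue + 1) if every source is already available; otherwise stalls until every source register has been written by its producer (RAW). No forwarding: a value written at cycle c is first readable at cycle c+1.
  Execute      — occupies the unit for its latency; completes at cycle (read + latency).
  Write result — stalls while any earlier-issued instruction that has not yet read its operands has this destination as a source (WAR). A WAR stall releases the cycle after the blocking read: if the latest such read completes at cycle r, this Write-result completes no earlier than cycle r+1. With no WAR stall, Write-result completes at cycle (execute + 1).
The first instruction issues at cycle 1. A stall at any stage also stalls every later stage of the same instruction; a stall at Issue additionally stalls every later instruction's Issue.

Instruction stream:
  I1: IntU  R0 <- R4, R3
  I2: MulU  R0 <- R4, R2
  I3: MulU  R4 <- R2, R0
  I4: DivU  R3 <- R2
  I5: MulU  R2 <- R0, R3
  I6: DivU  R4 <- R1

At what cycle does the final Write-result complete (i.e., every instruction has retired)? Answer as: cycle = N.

cycle = 31

[1] I1 dispatched to IntU
[2] I1 operands ready
[3] I1 complete
[4] R0←I1
[5] I2 dispatched to MulU
[6] I2 operands ready
[9] I2 complete
[10] R0←I2
[11] I3 dispatched to MulU
[12] I3 operands ready, I4 dispatched to DivU
[13] I4 operands ready
[15] I3 complete
[16] R4←I3
[17] I5 dispatched to MulU
[20] I4 complete
[21] R3←I4
[22] I5 operands ready, I6 dispatched to DivU
[23] I6 operands ready
[25] I5 complete
[26] R2←I5
[30] I6 complete
[31] R4←I6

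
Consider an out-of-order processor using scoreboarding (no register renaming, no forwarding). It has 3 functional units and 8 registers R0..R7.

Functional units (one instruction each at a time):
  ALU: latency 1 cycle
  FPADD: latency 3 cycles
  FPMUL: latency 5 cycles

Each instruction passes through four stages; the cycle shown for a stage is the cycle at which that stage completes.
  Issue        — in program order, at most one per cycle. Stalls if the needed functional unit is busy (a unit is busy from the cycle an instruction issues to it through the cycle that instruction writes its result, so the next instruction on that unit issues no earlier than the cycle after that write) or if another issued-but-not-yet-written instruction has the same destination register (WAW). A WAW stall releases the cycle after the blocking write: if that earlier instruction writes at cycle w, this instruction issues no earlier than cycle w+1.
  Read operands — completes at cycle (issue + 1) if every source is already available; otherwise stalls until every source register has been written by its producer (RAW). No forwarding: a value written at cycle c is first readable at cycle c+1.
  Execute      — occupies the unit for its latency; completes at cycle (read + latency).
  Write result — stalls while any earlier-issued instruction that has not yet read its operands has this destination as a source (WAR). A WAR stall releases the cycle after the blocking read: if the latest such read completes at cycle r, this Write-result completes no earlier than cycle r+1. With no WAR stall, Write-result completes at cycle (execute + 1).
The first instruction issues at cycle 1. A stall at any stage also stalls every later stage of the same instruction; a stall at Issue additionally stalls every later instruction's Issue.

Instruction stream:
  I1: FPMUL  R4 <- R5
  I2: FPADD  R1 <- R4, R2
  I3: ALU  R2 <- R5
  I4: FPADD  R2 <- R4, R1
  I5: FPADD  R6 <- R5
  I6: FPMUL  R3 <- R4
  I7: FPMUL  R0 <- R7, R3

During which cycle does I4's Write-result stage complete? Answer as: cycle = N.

cycle = 19

cycle 1: I1 dispatched to FPMUL
cycle 2: I1 operands ready; I2 dispatched to FPADD
cycle 3: I3 dispatched to ALU
cycle 4: I3 operands ready
cycle 5: I3 complete
cycle 7: I1 complete
cycle 8: R4←I1
cycle 9: I2 operands ready
cycle 10: R2←I3
cycle 12: I2 complete
cycle 13: R1←I2
cycle 14: I4 dispatched to FPADD
cycle 15: I4 operands ready
cycle 18: I4 complete
cycle 19: R2←I4
cycle 20: I5 dispatched to FPADD
cycle 21: I5 operands ready; I6 dispatched to FPMUL
cycle 22: I6 operands ready
cycle 24: I5 complete
cycle 25: R6←I5
cycle 27: I6 complete
cycle 28: R3←I6
cycle 29: I7 dispatched to FPMUL
cycle 30: I7 operands ready
cycle 35: I7 complete
cycle 36: R0←I7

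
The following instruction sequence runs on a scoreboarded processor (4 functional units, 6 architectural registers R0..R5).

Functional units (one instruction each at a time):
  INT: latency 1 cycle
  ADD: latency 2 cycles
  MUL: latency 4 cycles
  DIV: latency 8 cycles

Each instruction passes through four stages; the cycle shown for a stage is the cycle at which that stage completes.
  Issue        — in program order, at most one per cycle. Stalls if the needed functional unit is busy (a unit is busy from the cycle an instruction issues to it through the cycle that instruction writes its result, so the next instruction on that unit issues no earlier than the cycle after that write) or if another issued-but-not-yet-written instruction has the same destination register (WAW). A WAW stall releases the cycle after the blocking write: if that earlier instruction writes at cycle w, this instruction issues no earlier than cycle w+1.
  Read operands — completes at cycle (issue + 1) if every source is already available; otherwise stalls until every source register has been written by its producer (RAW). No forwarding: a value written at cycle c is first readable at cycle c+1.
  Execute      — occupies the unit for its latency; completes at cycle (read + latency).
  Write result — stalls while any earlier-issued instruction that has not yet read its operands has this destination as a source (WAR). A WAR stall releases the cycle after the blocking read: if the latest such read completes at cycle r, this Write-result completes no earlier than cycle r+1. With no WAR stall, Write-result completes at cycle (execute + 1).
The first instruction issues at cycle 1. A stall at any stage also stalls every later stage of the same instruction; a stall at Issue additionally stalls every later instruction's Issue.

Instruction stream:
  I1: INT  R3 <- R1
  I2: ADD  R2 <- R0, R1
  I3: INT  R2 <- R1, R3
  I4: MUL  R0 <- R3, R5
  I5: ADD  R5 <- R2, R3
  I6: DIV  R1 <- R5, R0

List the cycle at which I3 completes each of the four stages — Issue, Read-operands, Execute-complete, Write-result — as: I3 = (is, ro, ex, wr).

I3 = (7, 8, 9, 10)

I1 -> (1, 2, 3, 4)
I2 -> (2, 3, 5, 6)
I3 -> (7, 8, 9, 10)  // WAW R2: wait I2 write@6
I4 -> (8, 9, 13, 14)
I5 -> (9, 11, 13, 14)  // RAW R2: wait I3 write@10
I6 -> (10, 15, 23, 24)  // RAW R5: wait I5 write@14, RAW R0: wait I4 write@14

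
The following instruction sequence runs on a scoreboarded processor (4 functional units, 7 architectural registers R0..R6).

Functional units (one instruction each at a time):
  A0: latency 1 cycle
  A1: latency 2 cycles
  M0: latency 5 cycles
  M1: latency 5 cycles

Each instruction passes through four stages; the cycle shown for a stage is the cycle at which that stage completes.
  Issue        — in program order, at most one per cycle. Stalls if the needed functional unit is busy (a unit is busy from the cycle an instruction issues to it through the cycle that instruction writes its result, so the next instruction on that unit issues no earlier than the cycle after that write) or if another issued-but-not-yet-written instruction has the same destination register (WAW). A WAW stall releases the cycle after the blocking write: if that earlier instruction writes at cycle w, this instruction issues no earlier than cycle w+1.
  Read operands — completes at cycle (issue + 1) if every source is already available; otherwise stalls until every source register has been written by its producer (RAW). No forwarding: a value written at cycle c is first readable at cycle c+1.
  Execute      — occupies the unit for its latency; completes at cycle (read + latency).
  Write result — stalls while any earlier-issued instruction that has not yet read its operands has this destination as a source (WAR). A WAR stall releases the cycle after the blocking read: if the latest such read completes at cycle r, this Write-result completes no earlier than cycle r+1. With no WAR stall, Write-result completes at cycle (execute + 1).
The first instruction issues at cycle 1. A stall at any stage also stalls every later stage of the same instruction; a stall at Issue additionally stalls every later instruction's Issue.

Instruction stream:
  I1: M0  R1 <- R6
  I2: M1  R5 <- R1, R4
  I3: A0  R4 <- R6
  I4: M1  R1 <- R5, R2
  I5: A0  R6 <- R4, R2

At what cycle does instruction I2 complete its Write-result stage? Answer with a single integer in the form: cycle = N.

cycle 1: I1→M0
cycle 2: I1 RO | I2→M1
cycle 3: I3→A0
cycle 4: I3 RO
cycle 5: I3 EX
cycle 7: I1 EX
cycle 8: I1 WR R1
cycle 9: I2 RO
cycle 10: I3 WR R4
cycle 14: I2 EX
cycle 15: I2 WR R5
cycle 16: I4→M1
cycle 17: I4 RO | I5→A0
cycle 18: I5 RO
cycle 19: I5 EX
cycle 20: I5 WR R6
cycle 22: I4 EX
cycle 23: I4 WR R1

cycle = 15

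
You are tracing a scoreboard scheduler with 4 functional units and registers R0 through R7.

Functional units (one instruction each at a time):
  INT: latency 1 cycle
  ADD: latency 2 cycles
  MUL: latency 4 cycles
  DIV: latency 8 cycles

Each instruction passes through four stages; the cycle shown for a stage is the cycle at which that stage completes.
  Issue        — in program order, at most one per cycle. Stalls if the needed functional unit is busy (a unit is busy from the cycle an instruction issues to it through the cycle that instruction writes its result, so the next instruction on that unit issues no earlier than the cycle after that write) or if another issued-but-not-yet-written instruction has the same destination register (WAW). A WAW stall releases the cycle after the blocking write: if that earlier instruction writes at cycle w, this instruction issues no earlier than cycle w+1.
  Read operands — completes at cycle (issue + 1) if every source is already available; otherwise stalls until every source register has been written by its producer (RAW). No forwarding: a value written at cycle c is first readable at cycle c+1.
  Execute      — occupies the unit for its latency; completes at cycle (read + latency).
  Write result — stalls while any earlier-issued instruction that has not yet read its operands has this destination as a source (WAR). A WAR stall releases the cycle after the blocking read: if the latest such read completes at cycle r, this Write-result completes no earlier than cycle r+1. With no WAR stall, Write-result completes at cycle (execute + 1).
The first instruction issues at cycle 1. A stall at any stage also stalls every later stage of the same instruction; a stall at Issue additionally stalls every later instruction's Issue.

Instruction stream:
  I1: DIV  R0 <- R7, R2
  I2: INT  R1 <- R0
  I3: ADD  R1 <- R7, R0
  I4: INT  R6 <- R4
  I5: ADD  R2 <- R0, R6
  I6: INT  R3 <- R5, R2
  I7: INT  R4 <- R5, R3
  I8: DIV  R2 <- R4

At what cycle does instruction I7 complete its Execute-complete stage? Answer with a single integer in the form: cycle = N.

[1] I1→DIV
[2] I1 RO; I2→INT
[10] I1 EX
[11] I1 WR R0
[12] I2 RO
[13] I2 EX
[14] I2 WR R1
[15] I3→ADD
[16] I3 RO; I4→INT
[17] I4 RO
[18] I3 EX; I4 EX
[19] I3 WR R1; I4 WR R6
[20] I5→ADD
[21] I5 RO; I6→INT
[23] I5 EX
[24] I5 WR R2
[25] I6 RO
[26] I6 EX
[27] I6 WR R3
[28] I7→INT
[29] I7 RO; I8→DIV
[30] I7 EX
[31] I7 WR R4
[32] I8 RO
[40] I8 EX
[41] I8 WR R2

cycle = 30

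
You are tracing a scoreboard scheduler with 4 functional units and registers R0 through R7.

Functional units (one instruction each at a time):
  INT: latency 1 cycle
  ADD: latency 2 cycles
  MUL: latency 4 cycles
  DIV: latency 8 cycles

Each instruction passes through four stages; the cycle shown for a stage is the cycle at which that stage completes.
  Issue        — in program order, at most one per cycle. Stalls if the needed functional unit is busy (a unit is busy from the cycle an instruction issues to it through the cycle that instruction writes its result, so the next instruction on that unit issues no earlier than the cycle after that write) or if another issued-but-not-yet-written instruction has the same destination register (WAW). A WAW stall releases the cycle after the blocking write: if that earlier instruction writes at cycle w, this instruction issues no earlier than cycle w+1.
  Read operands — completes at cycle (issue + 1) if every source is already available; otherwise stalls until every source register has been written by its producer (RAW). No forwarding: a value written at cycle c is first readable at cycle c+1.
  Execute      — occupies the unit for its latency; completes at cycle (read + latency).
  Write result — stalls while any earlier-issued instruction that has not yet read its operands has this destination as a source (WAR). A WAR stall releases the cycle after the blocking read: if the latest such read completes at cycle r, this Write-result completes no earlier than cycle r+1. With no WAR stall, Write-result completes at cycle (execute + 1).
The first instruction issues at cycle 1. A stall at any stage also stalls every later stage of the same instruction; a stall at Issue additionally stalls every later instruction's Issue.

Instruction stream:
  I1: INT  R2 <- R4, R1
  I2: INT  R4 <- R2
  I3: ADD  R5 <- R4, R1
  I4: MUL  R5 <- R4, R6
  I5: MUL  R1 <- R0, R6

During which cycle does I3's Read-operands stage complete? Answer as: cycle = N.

I1: IS=1 RO=2 EX=3 WR=4
I2: IS=5 RO=6 EX=7 WR=8  [struct: INT busy until I1 writes@4]
I3: IS=6 RO=9 EX=11 WR=12  [RAW R4: wait I2 write@8]
I4: IS=13 RO=14 EX=18 WR=19  [WAW R5: wait I3 write@12]
I5: IS=20 RO=21 EX=25 WR=26  [struct: MUL busy until I4 writes@19]

cycle = 9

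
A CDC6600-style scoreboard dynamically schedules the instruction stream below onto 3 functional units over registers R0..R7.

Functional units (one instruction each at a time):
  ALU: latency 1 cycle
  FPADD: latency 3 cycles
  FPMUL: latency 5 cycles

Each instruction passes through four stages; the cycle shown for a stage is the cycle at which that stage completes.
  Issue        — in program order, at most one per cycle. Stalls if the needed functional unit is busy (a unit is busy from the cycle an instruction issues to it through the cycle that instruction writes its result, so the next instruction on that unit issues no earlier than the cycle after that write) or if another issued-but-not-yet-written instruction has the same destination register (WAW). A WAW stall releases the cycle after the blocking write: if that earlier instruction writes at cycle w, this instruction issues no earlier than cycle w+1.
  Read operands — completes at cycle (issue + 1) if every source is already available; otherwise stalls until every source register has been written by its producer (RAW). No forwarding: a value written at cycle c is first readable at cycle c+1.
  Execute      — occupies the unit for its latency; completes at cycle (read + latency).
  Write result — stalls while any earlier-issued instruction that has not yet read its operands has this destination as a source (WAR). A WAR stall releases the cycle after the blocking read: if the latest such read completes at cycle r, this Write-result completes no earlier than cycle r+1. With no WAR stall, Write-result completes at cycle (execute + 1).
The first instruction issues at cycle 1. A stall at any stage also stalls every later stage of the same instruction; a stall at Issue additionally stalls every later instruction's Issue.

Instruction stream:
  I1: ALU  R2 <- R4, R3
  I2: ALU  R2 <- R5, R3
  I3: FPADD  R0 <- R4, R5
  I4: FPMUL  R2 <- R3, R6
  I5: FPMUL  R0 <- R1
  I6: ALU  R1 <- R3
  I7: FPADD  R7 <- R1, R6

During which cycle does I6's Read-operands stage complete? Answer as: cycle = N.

[1] I1→ALU
[2] I1 RO
[3] I1 EX
[4] I1 WR R2
[5] I2→ALU
[6] I2 RO; I3→FPADD
[7] I2 EX; I3 RO
[8] I2 WR R2
[9] I4→FPMUL
[10] I3 EX; I4 RO
[11] I3 WR R0
[15] I4 EX
[16] I4 WR R2
[17] I5→FPMUL
[18] I5 RO; I6→ALU
[19] I6 RO; I7→FPADD
[20] I6 EX
[21] I6 WR R1
[22] I7 RO
[23] I5 EX
[24] I5 WR R0
[25] I7 EX
[26] I7 WR R7

cycle = 19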